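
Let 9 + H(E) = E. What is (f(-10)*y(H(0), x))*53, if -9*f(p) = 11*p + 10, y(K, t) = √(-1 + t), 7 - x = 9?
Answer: 5300*I*√3/9 ≈ 1020.0*I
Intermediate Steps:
H(E) = -9 + E
x = -2 (x = 7 - 1*9 = 7 - 9 = -2)
f(p) = -10/9 - 11*p/9 (f(p) = -(11*p + 10)/9 = -(10 + 11*p)/9 = -10/9 - 11*p/9)
(f(-10)*y(H(0), x))*53 = ((-10/9 - 11/9*(-10))*√(-1 - 2))*53 = ((-10/9 + 110/9)*√(-3))*53 = (100*(I*√3)/9)*53 = (100*I*√3/9)*53 = 5300*I*√3/9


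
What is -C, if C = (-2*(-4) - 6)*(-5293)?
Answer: 10586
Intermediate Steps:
C = -10586 (C = (8 - 6)*(-5293) = 2*(-5293) = -10586)
-C = -1*(-10586) = 10586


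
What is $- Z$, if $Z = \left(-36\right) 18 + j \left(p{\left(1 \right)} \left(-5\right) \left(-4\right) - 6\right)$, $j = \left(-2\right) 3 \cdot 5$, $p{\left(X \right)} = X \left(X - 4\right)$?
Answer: $-1332$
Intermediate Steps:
$p{\left(X \right)} = X \left(-4 + X\right)$
$j = -30$ ($j = \left(-6\right) 5 = -30$)
$Z = 1332$ ($Z = \left(-36\right) 18 - 30 \left(1 \left(-4 + 1\right) \left(-5\right) \left(-4\right) - 6\right) = -648 - 30 \left(1 \left(-3\right) \left(-5\right) \left(-4\right) - 6\right) = -648 - 30 \left(\left(-3\right) \left(-5\right) \left(-4\right) - 6\right) = -648 - 30 \left(15 \left(-4\right) - 6\right) = -648 - 30 \left(-60 - 6\right) = -648 - -1980 = -648 + 1980 = 1332$)
$- Z = \left(-1\right) 1332 = -1332$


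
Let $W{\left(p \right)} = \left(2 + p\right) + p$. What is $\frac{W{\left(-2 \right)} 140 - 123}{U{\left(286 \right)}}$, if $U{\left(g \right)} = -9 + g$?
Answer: $- \frac{403}{277} \approx -1.4549$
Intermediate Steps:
$W{\left(p \right)} = 2 + 2 p$
$\frac{W{\left(-2 \right)} 140 - 123}{U{\left(286 \right)}} = \frac{\left(2 + 2 \left(-2\right)\right) 140 - 123}{-9 + 286} = \frac{\left(2 - 4\right) 140 - 123}{277} = \left(\left(-2\right) 140 - 123\right) \frac{1}{277} = \left(-280 - 123\right) \frac{1}{277} = \left(-403\right) \frac{1}{277} = - \frac{403}{277}$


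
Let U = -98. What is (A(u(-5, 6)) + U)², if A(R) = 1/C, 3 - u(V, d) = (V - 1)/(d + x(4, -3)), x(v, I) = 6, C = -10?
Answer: 962361/100 ≈ 9623.6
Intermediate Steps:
u(V, d) = 3 - (-1 + V)/(6 + d) (u(V, d) = 3 - (V - 1)/(d + 6) = 3 - (-1 + V)/(6 + d))
A(R) = -⅒ (A(R) = 1/(-10) = -⅒)
(A(u(-5, 6)) + U)² = (-⅒ - 98)² = (-981/10)² = 962361/100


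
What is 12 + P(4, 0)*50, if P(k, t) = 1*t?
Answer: 12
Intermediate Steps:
P(k, t) = t
12 + P(4, 0)*50 = 12 + 0*50 = 12 + 0 = 12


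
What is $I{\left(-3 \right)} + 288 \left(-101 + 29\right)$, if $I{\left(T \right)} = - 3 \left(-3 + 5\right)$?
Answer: $-20742$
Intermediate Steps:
$I{\left(T \right)} = -6$ ($I{\left(T \right)} = \left(-3\right) 2 = -6$)
$I{\left(-3 \right)} + 288 \left(-101 + 29\right) = -6 + 288 \left(-101 + 29\right) = -6 + 288 \left(-72\right) = -6 - 20736 = -20742$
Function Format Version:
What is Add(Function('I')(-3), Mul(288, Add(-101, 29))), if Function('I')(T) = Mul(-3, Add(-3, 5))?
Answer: -20742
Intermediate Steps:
Function('I')(T) = -6 (Function('I')(T) = Mul(-3, 2) = -6)
Add(Function('I')(-3), Mul(288, Add(-101, 29))) = Add(-6, Mul(288, Add(-101, 29))) = Add(-6, Mul(288, -72)) = Add(-6, -20736) = -20742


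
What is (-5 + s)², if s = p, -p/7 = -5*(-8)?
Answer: 81225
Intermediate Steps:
p = -280 (p = -(-35)*(-8) = -7*40 = -280)
s = -280
(-5 + s)² = (-5 - 280)² = (-285)² = 81225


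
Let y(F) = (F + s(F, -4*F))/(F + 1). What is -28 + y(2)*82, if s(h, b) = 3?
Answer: 326/3 ≈ 108.67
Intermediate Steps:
y(F) = (3 + F)/(1 + F) (y(F) = (F + 3)/(F + 1) = (3 + F)/(1 + F))
-28 + y(2)*82 = -28 + ((3 + 2)/(1 + 2))*82 = -28 + (5/3)*82 = -28 + 410/3 = 326/3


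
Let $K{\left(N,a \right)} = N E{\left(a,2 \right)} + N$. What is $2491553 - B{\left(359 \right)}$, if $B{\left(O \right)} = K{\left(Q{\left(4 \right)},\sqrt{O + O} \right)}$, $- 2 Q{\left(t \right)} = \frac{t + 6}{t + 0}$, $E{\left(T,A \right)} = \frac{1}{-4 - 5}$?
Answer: $\frac{22423987}{9} \approx 2.4916 \cdot 10^{6}$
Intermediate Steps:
$E{\left(T,A \right)} = - \frac{1}{9}$ ($E{\left(T,A \right)} = \frac{1}{-9} = - \frac{1}{9}$)
$Q{\left(t \right)} = - \frac{6 + t}{2 t}$ ($Q{\left(t \right)} = - \frac{\left(t + 6\right) \frac{1}{t + 0}}{2} = - \frac{\left(6 + t\right) \frac{1}{t}}{2} = - \frac{\frac{1}{t} \left(6 + t\right)}{2} = - \frac{6 + t}{2 t}$)
$K{\left(N,a \right)} = \frac{8 N}{9}$ ($K{\left(N,a \right)} = N \left(- \frac{1}{9}\right) + N = - \frac{N}{9} + N = \frac{8 N}{9}$)
$B{\left(O \right)} = - \frac{10}{9}$ ($B{\left(O \right)} = \frac{8 \frac{-6 - 4}{2 \cdot 4}}{9} = \frac{8 \cdot \frac{1}{2} \cdot \frac{1}{4} \left(-6 - 4\right)}{9} = \frac{8 \cdot \frac{1}{2} \cdot \frac{1}{4} \left(-10\right)}{9} = \frac{8}{9} \left(- \frac{5}{4}\right) = - \frac{10}{9}$)
$2491553 - B{\left(359 \right)} = 2491553 - - \frac{10}{9} = 2491553 + \frac{10}{9} = \frac{22423987}{9}$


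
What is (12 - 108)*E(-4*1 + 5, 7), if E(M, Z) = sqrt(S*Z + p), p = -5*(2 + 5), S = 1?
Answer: -192*I*sqrt(7) ≈ -507.98*I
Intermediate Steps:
p = -35 (p = -5*7 = -35)
E(M, Z) = sqrt(-35 + Z) (E(M, Z) = sqrt(1*Z - 35) = sqrt(Z - 35) = sqrt(-35 + Z))
(12 - 108)*E(-4*1 + 5, 7) = (12 - 108)*sqrt(-35 + 7) = -192*I*sqrt(7)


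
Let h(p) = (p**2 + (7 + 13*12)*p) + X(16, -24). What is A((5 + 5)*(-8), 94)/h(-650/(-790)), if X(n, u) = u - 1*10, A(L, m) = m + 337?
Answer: 2689871/629036 ≈ 4.2762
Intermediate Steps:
A(L, m) = 337 + m
X(n, u) = -10 + u (X(n, u) = u - 10 = -10 + u)
h(p) = -34 + p**2 + 163*p (h(p) = (p**2 + (7 + 13*12)*p) + (-10 - 24) = (p**2 + (7 + 156)*p) - 34 = (p**2 + 163*p) - 34 = -34 + p**2 + 163*p)
A((5 + 5)*(-8), 94)/h(-650/(-790)) = (337 + 94)/(-34 + (-650/(-790))**2 + 163*(-650/(-790))) = 431/(-34 + (-650*(-1/790))**2 + 163*(-650*(-1/790))) = 431/(-34 + (65/79)**2 + 163*(65/79)) = 431/(-34 + 4225/6241 + 10595/79) = 431/(629036/6241) = 431*(6241/629036) = 2689871/629036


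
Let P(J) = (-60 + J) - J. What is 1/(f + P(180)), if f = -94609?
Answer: -1/94669 ≈ -1.0563e-5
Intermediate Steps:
P(J) = -60
1/(f + P(180)) = 1/(-94609 - 60) = 1/(-94669) = -1/94669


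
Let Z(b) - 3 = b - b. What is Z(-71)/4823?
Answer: 3/4823 ≈ 0.00062202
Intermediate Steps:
Z(b) = 3 (Z(b) = 3 + (b - b) = 3 + 0 = 3)
Z(-71)/4823 = 3/4823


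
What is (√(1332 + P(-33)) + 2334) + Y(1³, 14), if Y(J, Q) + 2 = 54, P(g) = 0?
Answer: 2386 + 6*√37 ≈ 2422.5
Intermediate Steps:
Y(J, Q) = 52 (Y(J, Q) = -2 + 54 = 52)
(√(1332 + P(-33)) + 2334) + Y(1³, 14) = (√(1332 + 0) + 2334) + 52 = (√1332 + 2334) + 52 = (6*√37 + 2334) + 52 = (2334 + 6*√37) + 52 = 2386 + 6*√37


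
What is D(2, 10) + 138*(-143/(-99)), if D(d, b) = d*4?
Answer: 622/3 ≈ 207.33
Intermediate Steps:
D(d, b) = 4*d
D(2, 10) + 138*(-143/(-99)) = 4*2 + 138*(-143/(-99)) = 8 + 138*(-143*(-1/99)) = 8 + 138*(13/9) = 8 + 598/3 = 622/3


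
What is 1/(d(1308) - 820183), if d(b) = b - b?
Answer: -1/820183 ≈ -1.2192e-6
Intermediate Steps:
d(b) = 0
1/(d(1308) - 820183) = 1/(0 - 820183) = 1/(-820183) = -1/820183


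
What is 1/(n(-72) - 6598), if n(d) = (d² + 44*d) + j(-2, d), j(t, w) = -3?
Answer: -1/4585 ≈ -0.00021810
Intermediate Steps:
n(d) = -3 + d² + 44*d (n(d) = (d² + 44*d) - 3 = -3 + d² + 44*d)
1/(n(-72) - 6598) = 1/((-3 + (-72)² + 44*(-72)) - 6598) = 1/((-3 + 5184 - 3168) - 6598) = 1/(2013 - 6598) = 1/(-4585) = -1/4585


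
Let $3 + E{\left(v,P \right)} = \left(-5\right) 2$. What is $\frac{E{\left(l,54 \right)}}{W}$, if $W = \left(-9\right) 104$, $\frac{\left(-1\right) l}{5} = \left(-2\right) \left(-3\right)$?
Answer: $\frac{1}{72} \approx 0.013889$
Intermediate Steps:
$l = -30$ ($l = - 5 \left(\left(-2\right) \left(-3\right)\right) = \left(-5\right) 6 = -30$)
$E{\left(v,P \right)} = -13$ ($E{\left(v,P \right)} = -3 - 10 = -13$)
$W = -936$
$\frac{E{\left(l,54 \right)}}{W} = - \frac{13}{-936} = \left(-13\right) \left(- \frac{1}{936}\right) = \frac{1}{72}$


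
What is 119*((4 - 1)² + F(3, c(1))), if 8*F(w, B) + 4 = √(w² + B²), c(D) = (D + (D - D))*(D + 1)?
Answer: 2023/2 + 119*√13/8 ≈ 1065.1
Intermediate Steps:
c(D) = D*(1 + D) (c(D) = (D + 0)*(1 + D) = D*(1 + D))
F(w, B) = -½ + √(B² + w²)/8 (F(w, B) = -½ + √(w² + B²)/8 = -½ + √(B² + w²)/8)
119*((4 - 1)² + F(3, c(1))) = 119*((4 - 1)² + (-½ + √((1*(1 + 1))² + 3²)/8)) = 119*(3² + (-½ + √((1*2)² + 9)/8)) = 119*(9 + (-½ + √(2² + 9)/8)) = 119*(9 + (-½ + √(4 + 9)/8)) = 119*(9 + (-½ + √13/8)) = 119*(17/2 + √13/8) = 2023/2 + 119*√13/8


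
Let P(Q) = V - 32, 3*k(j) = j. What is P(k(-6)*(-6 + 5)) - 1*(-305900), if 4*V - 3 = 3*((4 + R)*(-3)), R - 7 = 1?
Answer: 1223367/4 ≈ 3.0584e+5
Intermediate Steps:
R = 8 (R = 7 + 1 = 8)
k(j) = j/3
V = -105/4 (V = ¾ + (3*((4 + 8)*(-3)))/4 = ¾ + (3*(12*(-3)))/4 = ¾ + (3*(-36))/4 = ¾ + (¼)*(-108) = ¾ - 27 = -105/4 ≈ -26.250)
P(Q) = -233/4 (P(Q) = -105/4 - 32 = -233/4)
P(k(-6)*(-6 + 5)) - 1*(-305900) = -233/4 - 1*(-305900) = -233/4 + 305900 = 1223367/4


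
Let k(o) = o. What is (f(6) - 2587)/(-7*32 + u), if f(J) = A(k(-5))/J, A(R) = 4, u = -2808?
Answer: 7759/9096 ≈ 0.85301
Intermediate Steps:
f(J) = 4/J
(f(6) - 2587)/(-7*32 + u) = (4/6 - 2587)/(-7*32 - 2808) = (4*(⅙) - 2587)/(-224 - 2808) = (⅔ - 2587)/(-3032) = -7759/3*(-1/3032) = 7759/9096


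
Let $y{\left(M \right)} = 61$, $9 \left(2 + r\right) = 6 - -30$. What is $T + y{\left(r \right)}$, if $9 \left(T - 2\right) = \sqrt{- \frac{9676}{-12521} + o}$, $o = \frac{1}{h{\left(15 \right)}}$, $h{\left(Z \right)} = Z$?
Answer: $63 + \frac{\sqrt{29611100715}}{1690335} \approx 63.102$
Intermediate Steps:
$r = 2$ ($r = -2 + \frac{6 - -30}{9} = -2 + \frac{6 + 30}{9} = -2 + \frac{1}{9} \cdot 36 = -2 + 4 = 2$)
$o = \frac{1}{15} \approx 0.066667$
$T = 2 + \frac{\sqrt{29611100715}}{1690335}$ ($T = 2 + \frac{\sqrt{- \frac{9676}{-12521} + \frac{1}{15}}}{9} = 2 + \frac{\sqrt{\left(-9676\right) \left(- \frac{1}{12521}\right) + \frac{1}{15}}}{9} = 2 + \frac{\sqrt{\frac{9676}{12521} + \frac{1}{15}}}{9} = 2 + \frac{\sqrt{\frac{157661}{187815}}}{9} = 2 + \frac{\frac{1}{187815} \sqrt{29611100715}}{9} = 2 + \frac{\sqrt{29611100715}}{1690335} \approx 2.1018$)
$T + y{\left(r \right)} = \left(2 + \frac{\sqrt{29611100715}}{1690335}\right) + 61 = 63 + \frac{\sqrt{29611100715}}{1690335}$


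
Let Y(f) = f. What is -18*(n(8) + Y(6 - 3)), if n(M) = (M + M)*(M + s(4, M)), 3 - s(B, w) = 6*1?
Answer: -1494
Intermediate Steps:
s(B, w) = -3 (s(B, w) = 3 - 6 = -3)
n(M) = 2*M*(-3 + M) (n(M) = (M + M)*(M - 3) = (2*M)*(-3 + M) = 2*M*(-3 + M))
-18*(n(8) + Y(6 - 3)) = -18*(2*8*(-3 + 8) + (6 - 3)) = -18*(2*8*5 + 3) = -18*(80 + 3) = -18*83 = -1494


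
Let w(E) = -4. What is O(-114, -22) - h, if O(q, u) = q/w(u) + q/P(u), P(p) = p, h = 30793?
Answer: -676705/22 ≈ -30759.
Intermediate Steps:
O(q, u) = -q/4 + q/u (O(q, u) = q/(-4) + q/u = q*(-¼) + q/u = -q/4 + q/u)
O(-114, -22) - h = (-¼*(-114) - 114/(-22)) - 1*30793 = (57/2 - 114*(-1/22)) - 30793 = (57/2 + 57/11) - 30793 = 741/22 - 30793 = -676705/22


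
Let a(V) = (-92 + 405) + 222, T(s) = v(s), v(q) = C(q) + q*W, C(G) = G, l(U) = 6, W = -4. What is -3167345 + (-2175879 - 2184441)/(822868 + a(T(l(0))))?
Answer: -2608005735355/823403 ≈ -3.1674e+6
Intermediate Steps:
v(q) = -3*q (v(q) = q + q*(-4) = q - 4*q = -3*q)
T(s) = -3*s
a(V) = 535 (a(V) = 313 + 222 = 535)
-3167345 + (-2175879 - 2184441)/(822868 + a(T(l(0)))) = -3167345 + (-2175879 - 2184441)/(822868 + 535) = -3167345 - 4360320/823403 = -2608005735355/823403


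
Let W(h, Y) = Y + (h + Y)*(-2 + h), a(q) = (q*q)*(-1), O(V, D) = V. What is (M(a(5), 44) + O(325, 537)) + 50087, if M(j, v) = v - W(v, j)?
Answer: 49683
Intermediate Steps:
a(q) = -q² (a(q) = q²*(-1) = -q²)
W(h, Y) = Y + (-2 + h)*(Y + h) (W(h, Y) = Y + (Y + h)*(-2 + h) = Y + (-2 + h)*(Y + h))
M(j, v) = j - v² + 3*v - j*v (M(j, v) = v - (v² - j - 2*v + j*v) = v + (j - v² + 2*v - j*v) = j - v² + 3*v - j*v)
(M(a(5), 44) + O(325, 537)) + 50087 = ((-1*5² - 1*44² + 3*44 - 1*(-1*5²)*44) + 325) + 50087 = ((-1*25 - 1*1936 + 132 - 1*(-1*25)*44) + 325) + 50087 = ((-25 - 1936 + 132 - 1*(-25)*44) + 325) + 50087 = ((-25 - 1936 + 132 + 1100) + 325) + 50087 = (-729 + 325) + 50087 = -404 + 50087 = 49683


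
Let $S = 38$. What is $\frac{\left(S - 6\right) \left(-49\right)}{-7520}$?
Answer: $\frac{49}{235} \approx 0.20851$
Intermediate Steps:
$\frac{\left(S - 6\right) \left(-49\right)}{-7520} = \frac{\left(38 - 6\right) \left(-49\right)}{-7520} = 32 \left(-49\right) \left(- \frac{1}{7520}\right) = \left(-1568\right) \left(- \frac{1}{7520}\right) = \frac{49}{235}$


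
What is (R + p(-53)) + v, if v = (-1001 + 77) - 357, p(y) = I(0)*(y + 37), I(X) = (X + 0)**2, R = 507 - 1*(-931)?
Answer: 157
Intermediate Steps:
R = 1438 (R = 507 + 931 = 1438)
I(X) = X**2
p(y) = 0 (p(y) = 0**2*(y + 37) = 0*(37 + y) = 0)
v = -1281 (v = -924 - 357 = -1281)
(R + p(-53)) + v = (1438 + 0) - 1281 = 1438 - 1281 = 157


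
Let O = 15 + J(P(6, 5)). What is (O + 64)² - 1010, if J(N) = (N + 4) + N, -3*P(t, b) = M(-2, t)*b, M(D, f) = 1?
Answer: 48031/9 ≈ 5336.8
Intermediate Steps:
P(t, b) = -b/3
J(N) = 4 + 2*N (J(N) = (4 + N) + N = 4 + 2*N)
O = 47/3 (O = 15 + (4 + 2*(-⅓*5)) = 15 + (4 + 2*(-5/3)) = 15 + (4 - 10/3) = 15 + ⅔ = 47/3 ≈ 15.667)
(O + 64)² - 1010 = (47/3 + 64)² - 1010 = (239/3)² - 1010 = 57121/9 - 1010 = 48031/9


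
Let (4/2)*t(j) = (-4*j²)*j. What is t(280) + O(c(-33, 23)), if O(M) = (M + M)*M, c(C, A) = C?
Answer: -43901822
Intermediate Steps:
O(M) = 2*M² (O(M) = (2*M)*M = 2*M²)
t(j) = -2*j³ (t(j) = ((-4*j²)*j)/2 = (-4*j³)/2 = -2*j³)
t(280) + O(c(-33, 23)) = -2*280³ + 2*(-33)² = -2*21952000 + 2*1089 = -43904000 + 2178 = -43901822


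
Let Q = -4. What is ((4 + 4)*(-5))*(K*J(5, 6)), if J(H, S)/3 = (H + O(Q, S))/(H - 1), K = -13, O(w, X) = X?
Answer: 4290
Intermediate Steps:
J(H, S) = 3*(H + S)/(-1 + H) (J(H, S) = 3*((H + S)/(H - 1)) = 3*((H + S)/(-1 + H)) = 3*(H + S)/(-1 + H))
((4 + 4)*(-5))*(K*J(5, 6)) = ((4 + 4)*(-5))*(-39*(5 + 6)/(-1 + 5)) = (8*(-5))*(-39*11/4) = -(-520)*3*(¼)*11 = -(-520)*33/4 = -40*(-429/4) = 4290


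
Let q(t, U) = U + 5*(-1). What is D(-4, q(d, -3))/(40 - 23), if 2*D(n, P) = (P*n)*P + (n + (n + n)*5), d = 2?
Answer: -150/17 ≈ -8.8235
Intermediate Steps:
q(t, U) = -5 + U (q(t, U) = U - 5 = -5 + U)
D(n, P) = 11*n/2 + n*P**2/2 (D(n, P) = ((P*n)*P + (n + (n + n)*5))/2 = (n*P**2 + (n + (2*n)*5))/2 = (n*P**2 + (n + 10*n))/2 = (n*P**2 + 11*n)/2 = (11*n + n*P**2)/2 = 11*n/2 + n*P**2/2)
D(-4, q(d, -3))/(40 - 23) = ((1/2)*(-4)*(11 + (-5 - 3)**2))/(40 - 23) = ((1/2)*(-4)*(11 + (-8)**2))/17 = ((1/2)*(-4)*(11 + 64))*(1/17) = ((1/2)*(-4)*75)*(1/17) = -150*1/17 = -150/17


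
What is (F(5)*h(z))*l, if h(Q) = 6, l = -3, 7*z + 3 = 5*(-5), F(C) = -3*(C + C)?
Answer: 540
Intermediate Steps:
F(C) = -6*C
z = -4 (z = -3/7 + (5*(-5))/7 = -3/7 + (⅐)*(-25) = -3/7 - 25/7 = -4)
(F(5)*h(z))*l = (-6*5*6)*(-3) = -30*6*(-3) = -180*(-3) = 540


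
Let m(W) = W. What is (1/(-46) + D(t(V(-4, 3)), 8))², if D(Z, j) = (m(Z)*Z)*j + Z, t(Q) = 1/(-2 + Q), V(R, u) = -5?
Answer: 9/5080516 ≈ 1.7715e-6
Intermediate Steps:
D(Z, j) = Z + j*Z² (D(Z, j) = (Z*Z)*j + Z = Z²*j + Z = j*Z² + Z = Z + j*Z²)
(1/(-46) + D(t(V(-4, 3)), 8))² = (1/(-46) + (1 + 8/(-2 - 5))/(-2 - 5))² = (-1/46 + (1 + 8/(-7))/(-7))² = (-1/46 - (1 - ⅐*8)/7)² = (-1/46 - (1 - 8/7)/7)² = (-1/46 - ⅐*(-⅐))² = (-1/46 + 1/49)² = (-3/2254)² = 9/5080516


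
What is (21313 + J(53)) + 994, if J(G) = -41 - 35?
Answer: 22231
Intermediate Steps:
J(G) = -76
(21313 + J(53)) + 994 = (21313 - 76) + 994 = 21237 + 994 = 22231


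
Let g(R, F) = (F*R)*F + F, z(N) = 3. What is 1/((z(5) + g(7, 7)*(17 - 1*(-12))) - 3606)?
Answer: 1/6547 ≈ 0.00015274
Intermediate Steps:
g(R, F) = F + R*F**2 (g(R, F) = R*F**2 + F = F + R*F**2)
1/((z(5) + g(7, 7)*(17 - 1*(-12))) - 3606) = 1/((3 + (7*(1 + 7*7))*(17 - 1*(-12))) - 3606) = 1/((3 + (7*(1 + 49))*(17 + 12)) - 3606) = 1/((3 + (7*50)*29) - 3606) = 1/((3 + 350*29) - 3606) = 1/((3 + 10150) - 3606) = 1/(10153 - 3606) = 1/6547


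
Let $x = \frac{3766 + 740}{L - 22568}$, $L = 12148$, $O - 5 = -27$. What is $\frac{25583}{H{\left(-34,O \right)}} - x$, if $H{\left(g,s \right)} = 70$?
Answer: $\frac{6672257}{18235} \approx 365.9$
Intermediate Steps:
$O = -22$ ($O = 5 - 27 = -22$)
$x = - \frac{2253}{5210}$ ($x = \frac{3766 + 740}{12148 - 22568} = \frac{4506}{-10420} = 4506 \left(- \frac{1}{10420}\right) = - \frac{2253}{5210} \approx -0.43244$)
$\frac{25583}{H{\left(-34,O \right)}} - x = \frac{25583}{70} - - \frac{2253}{5210} = 25583 \cdot \frac{1}{70} + \frac{2253}{5210} = \frac{25583}{70} + \frac{2253}{5210} = \frac{6672257}{18235}$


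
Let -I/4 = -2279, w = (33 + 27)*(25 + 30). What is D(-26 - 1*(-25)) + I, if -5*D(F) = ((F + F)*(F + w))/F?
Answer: 38982/5 ≈ 7796.4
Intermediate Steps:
w = 3300 (w = 60*55 = 3300)
I = 9116 (I = -4*(-2279) = 9116)
D(F) = -1320 - 2*F/5 (D(F) = -(F + F)*(F + 3300)/(5*F) = -(2*F)*(3300 + F)/(5*F) = -2*F*(3300 + F)/(5*F) = -(6600 + 2*F)/5 = -1320 - 2*F/5)
D(-26 - 1*(-25)) + I = (-1320 - 2*(-26 - 1*(-25))/5) + 9116 = (-1320 - 2*(-26 + 25)/5) + 9116 = (-1320 - ⅖*(-1)) + 9116 = (-1320 + ⅖) + 9116 = -6598/5 + 9116 = 38982/5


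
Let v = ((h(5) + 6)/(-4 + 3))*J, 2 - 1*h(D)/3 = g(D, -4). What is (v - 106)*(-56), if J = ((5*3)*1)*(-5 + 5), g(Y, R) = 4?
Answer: 5936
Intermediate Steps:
h(D) = -6 (h(D) = 6 - 3*4 = 6 - 12 = -6)
J = 0 (J = (15*1)*0 = 15*0 = 0)
v = 0 (v = ((-6 + 6)/(-4 + 3))*0 = (0/(-1))*0 = (0*(-1))*0 = 0*0 = 0)
(v - 106)*(-56) = (0 - 106)*(-56) = -106*(-56) = 5936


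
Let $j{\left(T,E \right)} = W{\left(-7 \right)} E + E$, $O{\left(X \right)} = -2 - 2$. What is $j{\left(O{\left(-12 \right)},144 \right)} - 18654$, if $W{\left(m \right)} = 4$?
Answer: $-17934$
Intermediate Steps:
$O{\left(X \right)} = -4$
$j{\left(T,E \right)} = 5 E$ ($j{\left(T,E \right)} = 4 E + E = 5 E$)
$j{\left(O{\left(-12 \right)},144 \right)} - 18654 = 5 \cdot 144 - 18654 = 720 - 18654 = -17934$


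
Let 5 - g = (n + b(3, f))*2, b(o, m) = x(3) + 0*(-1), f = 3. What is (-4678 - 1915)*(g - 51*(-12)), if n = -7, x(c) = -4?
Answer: -4212927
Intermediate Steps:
b(o, m) = -4 (b(o, m) = -4 + 0*(-1) = -4 + 0 = -4)
g = 27 (g = 5 - (-7 - 4)*2 = 5 - (-11)*2 = 5 - 1*(-22) = 5 + 22 = 27)
(-4678 - 1915)*(g - 51*(-12)) = (-4678 - 1915)*(27 - 51*(-12)) = -6593*(27 + 612) = -6593*639 = -4212927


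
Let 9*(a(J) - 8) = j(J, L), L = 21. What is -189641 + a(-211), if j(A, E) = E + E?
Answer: -568885/3 ≈ -1.8963e+5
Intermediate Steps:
j(A, E) = 2*E
a(J) = 38/3 (a(J) = 8 + (2*21)/9 = 8 + (1/9)*42 = 8 + 14/3 = 38/3)
-189641 + a(-211) = -189641 + 38/3 = -568885/3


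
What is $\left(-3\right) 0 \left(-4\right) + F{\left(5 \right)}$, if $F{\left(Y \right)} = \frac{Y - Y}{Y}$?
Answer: $0$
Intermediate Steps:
$F{\left(Y \right)} = 0$ ($F{\left(Y \right)} = \frac{0}{Y} = 0$)
$\left(-3\right) 0 \left(-4\right) + F{\left(5 \right)} = \left(-3\right) 0 \left(-4\right) + 0 = 0 \left(-4\right) + 0 = 0 + 0 = 0$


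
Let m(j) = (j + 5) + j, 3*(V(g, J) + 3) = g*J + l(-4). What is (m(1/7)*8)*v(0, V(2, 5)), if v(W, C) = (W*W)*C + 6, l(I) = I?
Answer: 1776/7 ≈ 253.71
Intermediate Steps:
V(g, J) = -13/3 + J*g/3 (V(g, J) = -3 + (g*J - 4)/3 = -3 + (J*g - 4)/3 = -3 + (-4 + J*g)/3 = -3 + (-4/3 + J*g/3) = -13/3 + J*g/3)
m(j) = 5 + 2*j (m(j) = (5 + j) + j = 5 + 2*j)
v(W, C) = 6 + C*W² (v(W, C) = W²*C + 6 = C*W² + 6 = 6 + C*W²)
(m(1/7)*8)*v(0, V(2, 5)) = ((5 + 2/7)*8)*(6 + (-13/3 + (⅓)*5*2)*0²) = ((5 + 2*(⅐))*8)*(6 + (-13/3 + 10/3)*0) = ((5 + 2/7)*8)*(6 - 1*0) = ((37/7)*8)*(6 + 0) = (296/7)*6 = 1776/7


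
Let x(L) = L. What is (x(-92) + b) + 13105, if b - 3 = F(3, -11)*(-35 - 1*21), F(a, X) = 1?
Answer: 12960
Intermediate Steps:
b = -53 (b = 3 + 1*(-35 - 1*21) = 3 + 1*(-35 - 21) = 3 + 1*(-56) = 3 - 56 = -53)
(x(-92) + b) + 13105 = (-92 - 53) + 13105 = -145 + 13105 = 12960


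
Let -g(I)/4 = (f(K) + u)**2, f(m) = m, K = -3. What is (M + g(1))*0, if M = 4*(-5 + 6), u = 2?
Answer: 0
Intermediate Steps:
g(I) = -4 (g(I) = -4*(-3 + 2)**2 = -4*(-1)**2 = -4*1 = -4)
M = 4 (M = 4*1 = 4)
(M + g(1))*0 = (4 - 4)*0 = 0*0 = 0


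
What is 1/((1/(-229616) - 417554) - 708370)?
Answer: -229616/258530165185 ≈ -8.8816e-7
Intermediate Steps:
1/((1/(-229616) - 417554) - 708370) = 1/((-1/229616 - 417554) - 708370) = 1/(-95877079265/229616 - 708370) = 1/(-258530165185/229616) = -229616/258530165185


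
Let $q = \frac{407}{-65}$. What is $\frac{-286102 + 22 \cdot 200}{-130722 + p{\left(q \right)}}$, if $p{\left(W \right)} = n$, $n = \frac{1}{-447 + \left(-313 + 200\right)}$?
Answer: $\frac{157753120}{73204321} \approx 2.155$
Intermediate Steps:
$q = - \frac{407}{65}$ ($q = 407 \left(- \frac{1}{65}\right) = - \frac{407}{65} \approx -6.2615$)
$n = - \frac{1}{560}$ ($n = \frac{1}{-447 - 113} = \frac{1}{-560} = - \frac{1}{560} \approx -0.0017857$)
$p{\left(W \right)} = - \frac{1}{560}$
$\frac{-286102 + 22 \cdot 200}{-130722 + p{\left(q \right)}} = \frac{-286102 + 22 \cdot 200}{-130722 - \frac{1}{560}} = \frac{-286102 + 4400}{- \frac{73204321}{560}} = \left(-281702\right) \left(- \frac{560}{73204321}\right) = \frac{157753120}{73204321}$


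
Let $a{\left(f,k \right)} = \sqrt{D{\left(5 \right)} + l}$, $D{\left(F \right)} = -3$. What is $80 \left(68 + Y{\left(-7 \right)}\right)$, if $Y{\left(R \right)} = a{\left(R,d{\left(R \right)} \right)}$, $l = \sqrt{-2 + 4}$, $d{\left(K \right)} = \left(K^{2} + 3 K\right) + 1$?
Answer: $5440 + 80 \sqrt{-3 + \sqrt{2}} \approx 5440.0 + 100.74 i$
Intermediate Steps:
$d{\left(K \right)} = 1 + K^{2} + 3 K$
$l = \sqrt{2} \approx 1.4142$
$a{\left(f,k \right)} = \sqrt{-3 + \sqrt{2}}$
$Y{\left(R \right)} = \sqrt{-3 + \sqrt{2}}$
$80 \left(68 + Y{\left(-7 \right)}\right) = 80 \left(68 + \sqrt{-3 + \sqrt{2}}\right) = 5440 + 80 \sqrt{-3 + \sqrt{2}}$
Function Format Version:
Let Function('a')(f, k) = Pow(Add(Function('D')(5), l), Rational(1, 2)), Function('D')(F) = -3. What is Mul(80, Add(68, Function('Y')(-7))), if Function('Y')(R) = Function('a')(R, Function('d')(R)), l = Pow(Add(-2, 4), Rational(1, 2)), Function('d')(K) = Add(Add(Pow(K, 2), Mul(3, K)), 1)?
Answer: Add(5440, Mul(80, Pow(Add(-3, Pow(2, Rational(1, 2))), Rational(1, 2)))) ≈ Add(5440.0, Mul(100.74, I))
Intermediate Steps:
Function('d')(K) = Add(1, Pow(K, 2), Mul(3, K))
l = Pow(2, Rational(1, 2)) ≈ 1.4142
Function('a')(f, k) = Pow(Add(-3, Pow(2, Rational(1, 2))), Rational(1, 2))
Function('Y')(R) = Pow(Add(-3, Pow(2, Rational(1, 2))), Rational(1, 2))
Mul(80, Add(68, Function('Y')(-7))) = Mul(80, Add(68, Pow(Add(-3, Pow(2, Rational(1, 2))), Rational(1, 2)))) = Add(5440, Mul(80, Pow(Add(-3, Pow(2, Rational(1, 2))), Rational(1, 2))))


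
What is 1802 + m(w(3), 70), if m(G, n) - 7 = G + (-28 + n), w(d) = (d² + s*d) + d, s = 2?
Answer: 1869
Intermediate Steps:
w(d) = d² + 3*d (w(d) = (d² + 2*d) + d = d² + 3*d)
m(G, n) = -21 + G + n (m(G, n) = 7 + (G + (-28 + n)) = 7 + (-28 + G + n) = -21 + G + n)
1802 + m(w(3), 70) = 1802 + (-21 + 3*(3 + 3) + 70) = 1802 + (-21 + 3*6 + 70) = 1802 + (-21 + 18 + 70) = 1802 + 67 = 1869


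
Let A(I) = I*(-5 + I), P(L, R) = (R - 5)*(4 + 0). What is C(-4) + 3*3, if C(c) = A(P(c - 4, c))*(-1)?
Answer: -1467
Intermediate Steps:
P(L, R) = -20 + 4*R (P(L, R) = (-5 + R)*4 = -20 + 4*R)
C(c) = -(-25 + 4*c)*(-20 + 4*c) (C(c) = ((-20 + 4*c)*(-5 + (-20 + 4*c)))*(-1) = ((-20 + 4*c)*(-25 + 4*c))*(-1) = ((-25 + 4*c)*(-20 + 4*c))*(-1) = -(-25 + 4*c)*(-20 + 4*c))
C(-4) + 3*3 = (-500 - 16*(-4)² + 180*(-4)) + 3*3 = (-500 - 16*16 - 720) + 9 = (-500 - 256 - 720) + 9 = -1476 + 9 = -1467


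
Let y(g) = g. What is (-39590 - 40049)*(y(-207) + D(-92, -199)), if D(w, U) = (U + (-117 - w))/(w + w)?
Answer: 376931387/23 ≈ 1.6388e+7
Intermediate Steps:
D(w, U) = (-117 + U - w)/(2*w) (D(w, U) = (-117 + U - w)/((2*w)) = (-117 + U - w)*(1/(2*w)) = (-117 + U - w)/(2*w))
(-39590 - 40049)*(y(-207) + D(-92, -199)) = (-39590 - 40049)*(-207 + (½)*(-117 - 199 - 1*(-92))/(-92)) = -79639*(-207 + (½)*(-1/92)*(-117 - 199 + 92)) = -79639*(-207 + (½)*(-1/92)*(-224)) = -79639*(-207 + 28/23) = -79639*(-4733/23) = 376931387/23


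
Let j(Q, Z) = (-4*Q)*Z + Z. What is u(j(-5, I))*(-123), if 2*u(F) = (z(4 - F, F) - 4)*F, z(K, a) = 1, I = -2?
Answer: -7749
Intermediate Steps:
j(Q, Z) = Z - 4*Q*Z (j(Q, Z) = -4*Q*Z + Z = Z - 4*Q*Z)
u(F) = -3*F/2 (u(F) = ((1 - 4)*F)/2 = (-3*F)/2 = -3*F/2)
u(j(-5, I))*(-123) = -(-3)*(1 - 4*(-5))*(-123) = -(-3)*(1 + 20)*(-123) = -(-3)*21*(-123) = -3/2*(-42)*(-123) = 63*(-123) = -7749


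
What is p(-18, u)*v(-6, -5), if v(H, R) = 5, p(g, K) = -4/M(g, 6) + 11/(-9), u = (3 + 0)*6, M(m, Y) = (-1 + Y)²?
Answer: -311/45 ≈ -6.9111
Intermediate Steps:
u = 18 (u = 3*6 = 18)
p(g, K) = -311/225 (p(g, K) = -4/(-1 + 6)² + 11/(-9) = -4/(5²) + 11*(-⅑) = -4/25 - 11/9 = -311/225)
p(-18, u)*v(-6, -5) = -311/225*5 = -311/45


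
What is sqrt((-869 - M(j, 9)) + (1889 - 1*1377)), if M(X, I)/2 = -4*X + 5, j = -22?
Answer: I*sqrt(543) ≈ 23.302*I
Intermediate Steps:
M(X, I) = 10 - 8*X (M(X, I) = 2*(-4*X + 5) = 2*(5 - 4*X) = 10 - 8*X)
sqrt((-869 - M(j, 9)) + (1889 - 1*1377)) = sqrt((-869 - (10 - 8*(-22))) + (1889 - 1*1377)) = sqrt((-869 - (10 + 176)) + (1889 - 1377)) = sqrt((-869 - 1*186) + 512) = sqrt((-869 - 186) + 512) = sqrt(-1055 + 512) = sqrt(-543) = I*sqrt(543)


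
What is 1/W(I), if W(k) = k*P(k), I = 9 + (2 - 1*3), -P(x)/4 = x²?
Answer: -1/2048 ≈ -0.00048828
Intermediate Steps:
P(x) = -4*x²
I = 8 (I = 9 + (2 - 3) = 9 - 1 = 8)
W(k) = -4*k³ (W(k) = k*(-4*k²) = -4*k³)
1/W(I) = 1/(-4*8³) = 1/(-4*512) = 1/(-2048) = -1/2048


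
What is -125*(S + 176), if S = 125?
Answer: -37625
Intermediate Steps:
-125*(S + 176) = -125*(125 + 176) = -125*301 = -37625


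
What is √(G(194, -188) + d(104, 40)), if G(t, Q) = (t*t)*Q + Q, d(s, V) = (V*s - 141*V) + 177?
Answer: I*√7077059 ≈ 2660.3*I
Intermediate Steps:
d(s, V) = 177 - 141*V + V*s (d(s, V) = (-141*V + V*s) + 177 = 177 - 141*V + V*s)
G(t, Q) = Q + Q*t² (G(t, Q) = t²*Q + Q = Q*t² + Q = Q + Q*t²)
√(G(194, -188) + d(104, 40)) = √(-188*(1 + 194²) + (177 - 141*40 + 40*104)) = √(-188*(1 + 37636) + (177 - 5640 + 4160)) = √(-188*37637 - 1303) = √(-7075756 - 1303) = √(-7077059) = I*√7077059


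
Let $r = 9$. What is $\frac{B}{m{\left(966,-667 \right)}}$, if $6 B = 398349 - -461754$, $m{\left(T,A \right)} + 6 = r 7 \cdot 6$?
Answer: $\frac{95567}{248} \approx 385.35$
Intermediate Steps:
$m{\left(T,A \right)} = 372$ ($m{\left(T,A \right)} = -6 + 9 \cdot 7 \cdot 6 = -6 + 63 \cdot 6 = -6 + 378 = 372$)
$B = \frac{286701}{2}$ ($B = \frac{398349 - -461754}{6} = \frac{398349 + 461754}{6} = \frac{1}{6} \cdot 860103 = \frac{286701}{2} \approx 1.4335 \cdot 10^{5}$)
$\frac{B}{m{\left(966,-667 \right)}} = \frac{286701}{2 \cdot 372} = \frac{286701}{2} \cdot \frac{1}{372} = \frac{95567}{248}$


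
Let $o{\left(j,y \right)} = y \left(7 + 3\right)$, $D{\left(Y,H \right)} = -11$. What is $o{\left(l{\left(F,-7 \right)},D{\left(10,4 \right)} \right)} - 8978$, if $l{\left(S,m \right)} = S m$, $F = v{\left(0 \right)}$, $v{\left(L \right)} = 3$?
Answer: $-9088$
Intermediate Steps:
$F = 3$
$o{\left(j,y \right)} = 10 y$ ($o{\left(j,y \right)} = y 10 = 10 y$)
$o{\left(l{\left(F,-7 \right)},D{\left(10,4 \right)} \right)} - 8978 = 10 \left(-11\right) - 8978 = -110 - 8978 = -9088$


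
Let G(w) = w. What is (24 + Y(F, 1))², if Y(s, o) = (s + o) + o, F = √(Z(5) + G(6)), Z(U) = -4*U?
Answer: (26 + I*√14)² ≈ 662.0 + 194.57*I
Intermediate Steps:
F = I*√14 (F = √(-4*5 + 6) = √(-20 + 6) = √(-14) = I*√14 ≈ 3.7417*I)
Y(s, o) = s + 2*o (Y(s, o) = (o + s) + o = s + 2*o)
(24 + Y(F, 1))² = (24 + (I*√14 + 2*1))² = (24 + (I*√14 + 2))² = (24 + (2 + I*√14))² = (26 + I*√14)²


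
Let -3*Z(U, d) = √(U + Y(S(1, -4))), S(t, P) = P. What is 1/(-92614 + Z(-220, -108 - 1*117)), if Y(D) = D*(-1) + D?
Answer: -416763/38598088592 + 3*I*√55/38598088592 ≈ -1.0798e-5 + 5.7642e-10*I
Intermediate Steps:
Y(D) = 0 (Y(D) = -D + D = 0)
Z(U, d) = -√U/3 (Z(U, d) = -√(U + 0)/3 = -√U/3)
1/(-92614 + Z(-220, -108 - 1*117)) = 1/(-92614 - 2*I*√55/3)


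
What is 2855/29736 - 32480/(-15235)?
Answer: 201864241/90605592 ≈ 2.2279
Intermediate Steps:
2855/29736 - 32480/(-15235) = 2855*(1/29736) - 32480*(-1/15235) = 2855/29736 + 6496/3047 = 201864241/90605592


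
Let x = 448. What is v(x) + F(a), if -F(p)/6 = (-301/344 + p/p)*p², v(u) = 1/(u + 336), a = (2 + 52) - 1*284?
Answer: -31105199/784 ≈ -39675.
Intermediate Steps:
a = -230 (a = 54 - 284 = -230)
v(u) = 1/(336 + u)
F(p) = -3*p²/4 (F(p) = -6*(-301/344 + p/p)*p² = -6*(-301*1/344 + 1)*p² = -6*(-7/8 + 1)*p² = -3*p²/4)
v(x) + F(a) = 1/(336 + 448) - ¾*(-230)² = 1/784 - ¾*52900 = 1/784 - 39675 = -31105199/784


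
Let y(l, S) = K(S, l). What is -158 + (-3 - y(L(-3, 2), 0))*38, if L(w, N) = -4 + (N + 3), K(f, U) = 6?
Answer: -500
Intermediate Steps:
L(w, N) = -1 + N (L(w, N) = -4 + (3 + N) = -1 + N)
y(l, S) = 6
-158 + (-3 - y(L(-3, 2), 0))*38 = -158 + (-3 - 1*6)*38 = -158 + (-3 - 6)*38 = -158 - 9*38 = -158 - 342 = -500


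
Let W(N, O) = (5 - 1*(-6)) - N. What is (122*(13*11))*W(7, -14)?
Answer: 69784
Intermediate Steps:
W(N, O) = 11 - N (W(N, O) = (5 + 6) - N = 11 - N)
(122*(13*11))*W(7, -14) = (122*(13*11))*(11 - 1*7) = (122*143)*(11 - 7) = 17446*4 = 69784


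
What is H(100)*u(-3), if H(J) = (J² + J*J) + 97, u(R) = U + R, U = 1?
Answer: -40194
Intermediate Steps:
u(R) = 1 + R
H(J) = 97 + 2*J² (H(J) = (J² + J²) + 97 = 2*J² + 97 = 97 + 2*J²)
H(100)*u(-3) = (97 + 2*100²)*(1 - 3) = (97 + 2*10000)*(-2) = (97 + 20000)*(-2) = 20097*(-2) = -40194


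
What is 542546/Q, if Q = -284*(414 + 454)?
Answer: -271273/123256 ≈ -2.2009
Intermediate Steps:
Q = -246512 (Q = -284*868 = -246512)
542546/Q = 542546/(-246512) = 542546*(-1/246512) = -271273/123256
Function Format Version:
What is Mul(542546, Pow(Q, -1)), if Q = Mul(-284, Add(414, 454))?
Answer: Rational(-271273, 123256) ≈ -2.2009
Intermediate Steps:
Q = -246512 (Q = Mul(-284, 868) = -246512)
Mul(542546, Pow(Q, -1)) = Mul(542546, Pow(-246512, -1)) = Mul(542546, Rational(-1, 246512)) = Rational(-271273, 123256)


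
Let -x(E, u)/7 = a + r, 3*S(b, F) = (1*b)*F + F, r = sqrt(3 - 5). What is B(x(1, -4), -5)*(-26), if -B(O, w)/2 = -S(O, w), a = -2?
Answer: 1300 - 1820*I*sqrt(2)/3 ≈ 1300.0 - 857.96*I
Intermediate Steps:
r = I*sqrt(2) (r = sqrt(-2) = I*sqrt(2) ≈ 1.4142*I)
S(b, F) = F/3 + F*b/3 (S(b, F) = ((1*b)*F + F)/3 = (b*F + F)/3 = (F*b + F)/3 = (F + F*b)/3 = F/3 + F*b/3)
x(E, u) = 14 - 7*I*sqrt(2) (x(E, u) = -7*(-2 + I*sqrt(2)) = 14 - 7*I*sqrt(2))
B(O, w) = 2*w*(1 + O)/3 (B(O, w) = -(-2)*w*(1 + O)/3 = 2*w*(1 + O)/3)
B(x(1, -4), -5)*(-26) = ((2/3)*(-5)*(1 + (14 - 7*I*sqrt(2))))*(-26) = ((2/3)*(-5)*(15 - 7*I*sqrt(2)))*(-26) = (-50 + 70*I*sqrt(2)/3)*(-26) = 1300 - 1820*I*sqrt(2)/3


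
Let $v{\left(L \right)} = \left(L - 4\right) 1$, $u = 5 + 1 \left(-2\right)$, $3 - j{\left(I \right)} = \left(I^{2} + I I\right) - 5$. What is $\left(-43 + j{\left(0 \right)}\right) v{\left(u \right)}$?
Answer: $35$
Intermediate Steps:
$j{\left(I \right)} = 8 - 2 I^{2}$ ($j{\left(I \right)} = 3 - \left(\left(I^{2} + I I\right) - 5\right) = 3 - \left(\left(I^{2} + I^{2}\right) - 5\right) = 3 - \left(2 I^{2} - 5\right) = 3 - \left(-5 + 2 I^{2}\right) = 8 - 2 I^{2}$)
$u = 3$ ($u = 5 - 2 = 3$)
$v{\left(L \right)} = -4 + L$ ($v{\left(L \right)} = \left(-4 + L\right) 1 = -4 + L$)
$\left(-43 + j{\left(0 \right)}\right) v{\left(u \right)} = \left(-43 + \left(8 - 2 \cdot 0^{2}\right)\right) \left(-4 + 3\right) = \left(-43 + \left(8 - 0\right)\right) \left(-1\right) = \left(-43 + \left(8 + 0\right)\right) \left(-1\right) = \left(-43 + 8\right) \left(-1\right) = \left(-35\right) \left(-1\right) = 35$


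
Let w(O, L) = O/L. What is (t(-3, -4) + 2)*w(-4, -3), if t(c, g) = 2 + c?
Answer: 4/3 ≈ 1.3333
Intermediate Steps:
(t(-3, -4) + 2)*w(-4, -3) = ((2 - 3) + 2)*(-4/(-3)) = (-1 + 2)*(-4*(-1/3)) = 1*(4/3) = 4/3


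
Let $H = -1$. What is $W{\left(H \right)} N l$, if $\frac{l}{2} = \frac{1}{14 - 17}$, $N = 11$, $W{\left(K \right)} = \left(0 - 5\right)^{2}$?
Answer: $- \frac{550}{3} \approx -183.33$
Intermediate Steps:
$W{\left(K \right)} = 25$ ($W{\left(K \right)} = \left(-5\right)^{2} = 25$)
$l = - \frac{2}{3}$ ($l = \frac{2}{14 - 17} = \frac{2}{-3} = 2 \left(- \frac{1}{3}\right) = - \frac{2}{3} \approx -0.66667$)
$W{\left(H \right)} N l = 25 \cdot 11 \left(- \frac{2}{3}\right) = 275 \left(- \frac{2}{3}\right) = - \frac{550}{3}$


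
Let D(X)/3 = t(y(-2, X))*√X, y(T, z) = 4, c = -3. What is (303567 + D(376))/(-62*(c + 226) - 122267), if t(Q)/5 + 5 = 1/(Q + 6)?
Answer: -303567/136093 + 147*√94/136093 ≈ -2.2201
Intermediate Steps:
t(Q) = -25 + 5/(6 + Q) (t(Q) = -25 + 5/(Q + 6) = -25 + 5/(6 + Q))
D(X) = -147*√X/2 (D(X) = 3*((5*(-29 - 5*4)/(6 + 4))*√X) = 3*((5*(-29 - 20)/10)*√X) = 3*((5*(⅒)*(-49))*√X) = 3*(-49*√X/2) = -147*√X/2)
(303567 + D(376))/(-62*(c + 226) - 122267) = (303567 - 147*√94)/(-62*(-3 + 226) - 122267) = (303567 - 147*√94)/(-62*223 - 122267) = (303567 - 147*√94)/(-13826 - 122267) = (303567 - 147*√94)/(-136093) = (303567 - 147*√94)*(-1/136093) = -303567/136093 + 147*√94/136093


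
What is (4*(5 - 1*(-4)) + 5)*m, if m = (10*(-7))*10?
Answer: -28700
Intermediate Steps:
m = -700 (m = -70*10 = -700)
(4*(5 - 1*(-4)) + 5)*m = (4*(5 - 1*(-4)) + 5)*(-700) = (4*(5 + 4) + 5)*(-700) = (4*9 + 5)*(-700) = (36 + 5)*(-700) = 41*(-700) = -28700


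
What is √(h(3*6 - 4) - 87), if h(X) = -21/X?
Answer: I*√354/2 ≈ 9.4074*I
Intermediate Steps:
√(h(3*6 - 4) - 87) = √(-21/(3*6 - 4) - 87) = √(-21/(18 - 4) - 87) = √(-21/14 - 87) = √(-21*1/14 - 87) = √(-3/2 - 87) = √(-177/2) = I*√354/2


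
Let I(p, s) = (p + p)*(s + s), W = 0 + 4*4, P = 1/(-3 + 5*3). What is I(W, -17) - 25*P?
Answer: -13081/12 ≈ -1090.1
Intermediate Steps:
P = 1/12 (P = 1/(-3 + 15) = 1/12 ≈ 0.083333)
W = 16 (W = 0 + 16 = 16)
I(p, s) = 4*p*s (I(p, s) = (2*p)*(2*s) = 4*p*s)
I(W, -17) - 25*P = 4*16*(-17) - 25/12 = -1088 - 1*25/12 = -1088 - 25/12 = -13081/12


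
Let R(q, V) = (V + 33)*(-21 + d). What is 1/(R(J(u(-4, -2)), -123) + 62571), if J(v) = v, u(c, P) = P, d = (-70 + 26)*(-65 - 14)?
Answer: -1/248379 ≈ -4.0261e-6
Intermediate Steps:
d = 3476 (d = -44*(-79) = 3476)
R(q, V) = 114015 + 3455*V (R(q, V) = (V + 33)*(-21 + 3476) = (33 + V)*3455 = 114015 + 3455*V)
1/(R(J(u(-4, -2)), -123) + 62571) = 1/((114015 + 3455*(-123)) + 62571) = 1/((114015 - 424965) + 62571) = 1/(-310950 + 62571) = 1/(-248379) = -1/248379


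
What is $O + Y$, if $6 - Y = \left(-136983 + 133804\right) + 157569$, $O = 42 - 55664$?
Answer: $-210006$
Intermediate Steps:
$O = -55622$ ($O = 42 - 55664 = -55622$)
$Y = -154384$ ($Y = 6 - \left(\left(-136983 + 133804\right) + 157569\right) = 6 - \left(-3179 + 157569\right) = 6 - 154390 = -154384$)
$O + Y = -55622 - 154384 = -210006$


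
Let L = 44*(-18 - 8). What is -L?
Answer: 1144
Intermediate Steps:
L = -1144 (L = 44*(-26) = -1144)
-L = -1*(-1144) = 1144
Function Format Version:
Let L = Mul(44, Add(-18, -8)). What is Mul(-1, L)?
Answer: 1144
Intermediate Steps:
L = -1144 (L = Mul(44, -26) = -1144)
Mul(-1, L) = Mul(-1, -1144) = 1144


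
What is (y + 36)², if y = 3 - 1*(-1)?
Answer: 1600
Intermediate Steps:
y = 4 (y = 3 + 1 = 4)
(y + 36)² = (4 + 36)² = 40² = 1600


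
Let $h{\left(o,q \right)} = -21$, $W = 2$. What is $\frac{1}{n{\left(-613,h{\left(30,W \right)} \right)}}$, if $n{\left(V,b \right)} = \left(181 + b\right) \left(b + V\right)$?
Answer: $- \frac{1}{101440} \approx -9.858 \cdot 10^{-6}$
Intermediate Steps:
$n{\left(V,b \right)} = \left(181 + b\right) \left(V + b\right)$
$\frac{1}{n{\left(-613,h{\left(30,W \right)} \right)}} = \frac{1}{\left(-21\right)^{2} + 181 \left(-613\right) + 181 \left(-21\right) - -12873} = \frac{1}{441 - 110953 - 3801 + 12873} = \frac{1}{-101440} = - \frac{1}{101440}$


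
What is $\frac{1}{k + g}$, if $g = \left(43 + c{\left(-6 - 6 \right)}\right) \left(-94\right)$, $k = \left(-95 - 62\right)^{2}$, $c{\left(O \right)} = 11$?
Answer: $\frac{1}{19573} \approx 5.1091 \cdot 10^{-5}$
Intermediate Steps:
$k = 24649$ ($k = \left(-157\right)^{2} = 24649$)
$g = -5076$ ($g = \left(43 + 11\right) \left(-94\right) = 54 \left(-94\right) = -5076$)
$\frac{1}{k + g} = \frac{1}{24649 - 5076} = \frac{1}{19573}$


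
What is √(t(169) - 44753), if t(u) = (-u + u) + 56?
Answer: I*√44697 ≈ 211.42*I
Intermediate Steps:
t(u) = 56 (t(u) = 0 + 56 = 56)
√(t(169) - 44753) = √(56 - 44753) = √(-44697) = I*√44697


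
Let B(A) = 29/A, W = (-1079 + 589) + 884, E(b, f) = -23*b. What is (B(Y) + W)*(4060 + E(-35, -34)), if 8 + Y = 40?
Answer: 61479005/32 ≈ 1.9212e+6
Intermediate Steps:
Y = 32 (Y = -8 + 40 = 32)
W = 394 (W = -490 + 884 = 394)
(B(Y) + W)*(4060 + E(-35, -34)) = (29/32 + 394)*(4060 - 23*(-35)) = (29*(1/32) + 394)*(4060 + 805) = (29/32 + 394)*4865 = (12637/32)*4865 = 61479005/32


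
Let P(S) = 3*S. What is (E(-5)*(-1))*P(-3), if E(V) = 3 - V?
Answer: 72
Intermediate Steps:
(E(-5)*(-1))*P(-3) = ((3 - 1*(-5))*(-1))*(3*(-3)) = ((3 + 5)*(-1))*(-9) = (8*(-1))*(-9) = -8*(-9) = 72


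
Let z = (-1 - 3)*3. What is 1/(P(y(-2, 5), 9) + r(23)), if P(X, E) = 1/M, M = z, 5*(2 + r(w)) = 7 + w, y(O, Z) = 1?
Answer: 12/47 ≈ 0.25532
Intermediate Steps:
r(w) = -⅗ + w/5 (r(w) = -2 + (7 + w)/5 = -2 + (7/5 + w/5) = -⅗ + w/5)
z = -12 (z = -4*3 = -12)
M = -12
P(X, E) = -1/12 (P(X, E) = 1/(-12) = -1/12)
1/(P(y(-2, 5), 9) + r(23)) = 1/(-1/12 + (-⅗ + (⅕)*23)) = 1/(-1/12 + (-⅗ + 23/5)) = 1/(-1/12 + 4) = 1/(47/12) = 12/47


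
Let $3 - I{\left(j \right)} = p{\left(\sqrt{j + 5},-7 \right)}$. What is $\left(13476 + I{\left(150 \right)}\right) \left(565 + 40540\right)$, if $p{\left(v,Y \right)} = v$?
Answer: $554054295 - 41105 \sqrt{155} \approx 5.5354 \cdot 10^{8}$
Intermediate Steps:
$I{\left(j \right)} = 3 - \sqrt{5 + j}$ ($I{\left(j \right)} = 3 - \sqrt{j + 5} = 3 - \sqrt{5 + j}$)
$\left(13476 + I{\left(150 \right)}\right) \left(565 + 40540\right) = \left(13476 + \left(3 - \sqrt{5 + 150}\right)\right) \left(565 + 40540\right) = \left(13476 + \left(3 - \sqrt{155}\right)\right) 41105 = \left(13479 - \sqrt{155}\right) 41105 = 554054295 - 41105 \sqrt{155}$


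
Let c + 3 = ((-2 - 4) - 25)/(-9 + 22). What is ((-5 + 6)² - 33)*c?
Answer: 2240/13 ≈ 172.31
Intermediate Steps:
c = -70/13 (c = -3 + ((-2 - 4) - 25)/(-9 + 22) = -3 + (-6 - 25)/13 = -3 - 31*1/13 = -3 - 31/13 = -70/13 ≈ -5.3846)
((-5 + 6)² - 33)*c = ((-5 + 6)² - 33)*(-70/13) = (1² - 33)*(-70/13) = (1 - 33)*(-70/13) = -32*(-70/13) = 2240/13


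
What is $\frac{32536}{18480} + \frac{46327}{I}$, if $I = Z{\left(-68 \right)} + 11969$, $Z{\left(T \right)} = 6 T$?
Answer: $\frac{2000441}{346830} \approx 5.7678$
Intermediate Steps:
$I = 11561$ ($I = 6 \left(-68\right) + 11969 = -408 + 11969 = 11561$)
$\frac{32536}{18480} + \frac{46327}{I} = \frac{32536}{18480} + \frac{46327}{11561} = 32536 \cdot \frac{1}{18480} + 46327 \cdot \frac{1}{11561} = \frac{581}{330} + \frac{46327}{11561} = \frac{2000441}{346830}$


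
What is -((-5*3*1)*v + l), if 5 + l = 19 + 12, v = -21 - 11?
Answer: -506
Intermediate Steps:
v = -32
l = 26 (l = -5 + (19 + 12) = -5 + 31 = 26)
-((-5*3*1)*v + l) = -((-5*3*1)*(-32) + 26) = -(-15*1*(-32) + 26) = -(-15*(-32) + 26) = -(480 + 26) = -1*506 = -506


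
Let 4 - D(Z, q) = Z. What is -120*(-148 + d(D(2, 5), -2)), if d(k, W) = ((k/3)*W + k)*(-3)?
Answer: 18000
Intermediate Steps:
D(Z, q) = 4 - Z
d(k, W) = -3*k - W*k (d(k, W) = ((k*(⅓))*W + k)*(-3) = ((k/3)*W + k)*(-3) = (W*k/3 + k)*(-3) = (k + W*k/3)*(-3) = -3*k - W*k)
-120*(-148 + d(D(2, 5), -2)) = -120*(-148 - (4 - 1*2)*(3 - 2)) = -120*(-148 - 1*(4 - 2)*1) = -120*(-148 - 1*2*1) = -120*(-148 - 2) = -120*(-150) = 18000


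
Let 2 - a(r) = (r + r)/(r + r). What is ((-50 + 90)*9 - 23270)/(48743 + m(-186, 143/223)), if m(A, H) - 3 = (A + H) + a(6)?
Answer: -2554465/5414623 ≈ -0.47177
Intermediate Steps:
a(r) = 1 (a(r) = 2 - (r + r)/(r + r) = 2 - 2*r/(2*r) = 2 - 2*r*1/(2*r) = 2 - 1*1 = 2 - 1 = 1)
m(A, H) = 4 + A + H (m(A, H) = 3 + ((A + H) + 1) = 3 + (1 + A + H) = 4 + A + H)
((-50 + 90)*9 - 23270)/(48743 + m(-186, 143/223)) = ((-50 + 90)*9 - 23270)/(48743 + (4 - 186 + 143/223)) = (40*9 - 23270)/(48743 + (4 - 186 + 143*(1/223))) = (360 - 23270)/(48743 + (4 - 186 + 143/223)) = -22910/(48743 - 40443/223) = -22910/10829246/223 = -22910*223/10829246 = -2554465/5414623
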